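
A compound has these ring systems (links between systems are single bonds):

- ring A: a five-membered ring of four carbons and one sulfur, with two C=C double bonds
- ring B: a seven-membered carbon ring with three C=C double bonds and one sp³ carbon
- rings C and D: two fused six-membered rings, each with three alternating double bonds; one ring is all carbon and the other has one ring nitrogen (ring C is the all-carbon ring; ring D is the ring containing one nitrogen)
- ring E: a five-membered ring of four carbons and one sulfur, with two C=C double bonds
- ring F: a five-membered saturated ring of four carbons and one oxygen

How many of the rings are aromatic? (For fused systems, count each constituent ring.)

Ring A is fully conjugated (every ring atom contributes a p orbital); 2 ring double bonds (4 π electrons) plus a heteroatom lone pair (2) give 6 π electrons. 6 = 4(1)+2, so ring A is aromatic (thiophene).
Ring B has one sp³ carbon, so it is not fully conjugated — not aromatic (cycloheptatriene).
Rings C and D form a fused bicyclic system (with one nitrogen) with 10 sp² atoms and 10 π electrons from ring double bonds. 10 = 4(2)+2, so the system is aromatic and both rings count as aromatic (quinoline).
Ring E is planar and fully conjugated; 2 ring double bonds (4 π electrons) plus a heteroatom lone pair (2) give 6 π electrons. That satisfies 4n+2 with n=1, so ring E is aromatic (thiophene).
Ring F has only sp³ atoms, so it is not fully conjugated — not aromatic (tetrahydrofuran).
Aromatic: A, C, D, E. Total: 4.

4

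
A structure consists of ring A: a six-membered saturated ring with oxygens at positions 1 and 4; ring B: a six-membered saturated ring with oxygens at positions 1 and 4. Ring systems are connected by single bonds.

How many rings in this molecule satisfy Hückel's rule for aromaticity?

Ring A has only sp³ atoms, so it is not fully conjugated — not aromatic (1,4-dioxane).
Ring B has only sp³ atoms, so it is not fully conjugated — not aromatic (1,4-dioxane).
No ring is aromatic. Total: 0.

0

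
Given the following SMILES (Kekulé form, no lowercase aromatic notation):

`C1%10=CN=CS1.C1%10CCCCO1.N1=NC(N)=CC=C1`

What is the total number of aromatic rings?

2

The SMILES encodes a five-membered ring with a sulfur at position 1 and a nitrogen at position 3 (in a C=N bond), with two double bonds; a six-membered saturated ring of five carbons and one oxygen; a six-membered ring with two adjacent nitrogens and three alternating double bonds.
The 5-membered ring with one sulfur and one =N– is fully conjugated (every ring atom contributes a p orbital); 2 ring double bonds (4 π electrons) plus a heteroatom lone pair (2) give 6 π electrons. That satisfies 4n+2 with n=1, so it is aromatic (thiazole).
The 6-membered ring with one oxygen has only sp³ atoms, so it is not fully conjugated — not aromatic (tetrahydropyran).
The 6-membered ring with two nitrogens (1,2) is fully conjugated (every ring atom contributes a p orbital); 3 ring double bonds give 6 π electrons. That satisfies 4n+2 with n=1, so it is aromatic (pyridazine).
2 of the 3 rings are aromatic. Total: 2.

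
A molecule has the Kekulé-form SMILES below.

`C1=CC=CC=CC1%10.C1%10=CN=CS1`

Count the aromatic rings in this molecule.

The SMILES encodes a seven-membered carbon ring with three C=C double bonds and one sp³ carbon; a five-membered ring with a sulfur at position 1 and a nitrogen at position 3 (in a C=N bond), with two double bonds.
The 7-membered ring has one sp³ carbon, so it is not fully conjugated — not aromatic (cycloheptatriene).
The 5-membered ring with one sulfur and one =N– is fully conjugated (every ring atom contributes a p orbital); 2 ring double bonds (4 π electrons) plus a heteroatom lone pair (2) give 6 π electrons. That satisfies 4n+2 with n=1, so it is aromatic (thiazole).
1 of the 2 rings is aromatic. Total: 1.

1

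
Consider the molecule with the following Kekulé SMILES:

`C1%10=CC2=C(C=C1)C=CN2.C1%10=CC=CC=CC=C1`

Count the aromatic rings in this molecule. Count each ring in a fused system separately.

2

The SMILES encodes a six-membered carbon ring with three alternating C=C double bonds, fused to a five-membered ring containing one N–H nitrogen and two C=C double bonds; an eight-membered carbon ring with four alternating C=C double bonds.
The fused 6/5-membered bicyclic (with one N–H) is a single π system with 9 sp² atoms and 10 π electrons from ring double bonds plus a heteroatom lone pair. 10 = 4(2)+2, so the system is aromatic and both rings count as aromatic (indole).
The 8-membered ring has only sp² ring atoms; a planar conformation would have a fully conjugated π system of 8 electrons. But 8 = 4(2), which is 4n not 4n+2, so it is not aromatic (cyclooctatetraene) — cyclooctatetraene distorts into a non-planar tub to avoid antiaromaticity.
2 of the 3 rings are aromatic. Total: 2.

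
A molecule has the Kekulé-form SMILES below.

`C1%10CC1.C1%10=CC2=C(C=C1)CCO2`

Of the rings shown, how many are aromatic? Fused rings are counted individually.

The SMILES encodes a three-membered saturated carbon ring; a six-membered carbon ring with three alternating C=C double bonds, fused to a five-membered ring containing one oxygen and two sp³ carbons.
The 3-membered ring has only sp³ atoms, so it is not fully conjugated — not aromatic (cyclopropane).
The 6-membered ring is fully conjugated (every ring atom contributes a p orbital); 3 ring double bonds give 6 π electrons. 6 = 4(1)+2, so it is aromatic (benzene ring).
The 5-membered ring with one oxygen has two sp³ carbons, so it is not fully conjugated — not aromatic (oxolane ring).
1 of the 3 rings is aromatic. Total: 1.

1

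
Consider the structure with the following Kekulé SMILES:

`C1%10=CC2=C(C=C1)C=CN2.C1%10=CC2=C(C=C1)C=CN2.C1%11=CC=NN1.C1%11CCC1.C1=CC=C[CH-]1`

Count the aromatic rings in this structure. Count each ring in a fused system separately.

The SMILES encodes a six-membered carbon ring with three alternating C=C double bonds, fused to a five-membered ring containing one N–H nitrogen and two C=C double bonds; a six-membered carbon ring with three alternating C=C double bonds, fused to a five-membered ring containing one N–H nitrogen and two C=C double bonds; a five-membered ring with two adjacent nitrogens (one bearing H, one in a double bond) and two double bonds; a four-membered saturated carbon ring; a five-membered all-carbon ring bearing a negative charge on one carbon, with two C=C double bonds.
The fused 6/5-membered bicyclic (with one N–H) is a single π system with 9 sp² atoms and 10 π electrons from ring double bonds plus a heteroatom lone pair. 10 = 4(2)+2, so the system is aromatic and both rings count as aromatic (indole).
The fused 6/5-membered bicyclic (with one N–H) is a single π system with 9 sp² atoms and 10 π electrons from ring double bonds plus a heteroatom lone pair. 10 = 4(2)+2, so the system is aromatic and both rings count as aromatic (indole).
The 5-membered ring with two adjacent nitrogens (one N–H, one =N–) is fully conjugated (every ring atom contributes a p orbital); 2 ring double bonds (4 π electrons) plus a heteroatom lone pair (2) give 6 π electrons. Since 6 = 4n+2 (n=1), it is aromatic (pyrazole).
The 4-membered ring has only sp³ atoms, so it is not fully conjugated — not aromatic (cyclobutane).
The 5-membered ring is planar and fully conjugated; 2 ring double bonds (4 π electrons) plus the carbanion lone pair (2) give 6 π electrons. That satisfies 4n+2 with n=1, so it is aromatic (cyclopentadienyl anion).
6 of the 7 rings are aromatic. Total: 6.

6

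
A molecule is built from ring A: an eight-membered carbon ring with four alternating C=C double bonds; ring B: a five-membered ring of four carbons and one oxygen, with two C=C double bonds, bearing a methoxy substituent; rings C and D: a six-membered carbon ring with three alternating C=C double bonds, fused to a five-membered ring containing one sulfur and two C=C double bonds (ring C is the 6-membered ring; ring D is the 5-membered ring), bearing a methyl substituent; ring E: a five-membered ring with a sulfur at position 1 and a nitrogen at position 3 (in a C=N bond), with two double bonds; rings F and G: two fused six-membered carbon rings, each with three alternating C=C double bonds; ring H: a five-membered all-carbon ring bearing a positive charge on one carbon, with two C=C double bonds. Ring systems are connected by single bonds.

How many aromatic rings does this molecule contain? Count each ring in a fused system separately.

Ring A has only sp² ring atoms; a planar conformation would have a fully conjugated π system of 8 electrons. But 8 = 4(2), which is 4n not 4n+2, so ring A is not aromatic (cyclooctatetraene) — cyclooctatetraene distorts into a non-planar tub to avoid antiaromaticity.
Ring B is planar and fully conjugated; 2 ring double bonds (4 π electrons) plus a heteroatom lone pair (2) give 6 π electrons. 6 = 4(1)+2, so ring B is aromatic (furan).
Rings C and D form a fused bicyclic system (with one sulfur) with 9 sp² atoms and 10 π electrons from ring double bonds plus a heteroatom lone pair. 10 = 4(2)+2, so the system is aromatic and both rings count as aromatic (benzothiophene).
Ring E is planar and fully conjugated; 2 ring double bonds (4 π electrons) plus a heteroatom lone pair (2) give 6 π electrons. That satisfies 4n+2 with n=1, so ring E is aromatic (thiazole).
Rings F and G form a fused bicyclic system with 10 sp² atoms and 10 π electrons from ring double bonds. 10 = 4(2)+2, so the system is aromatic and both rings count as aromatic (naphthalene).
Ring H has only sp² ring atoms; a planar conformation would have a fully conjugated π system of 4 electrons. But 4 = 4(1), which is 4n not 4n+2, so ring H is not aromatic (cyclopentadienyl cation).
Aromatic: B, C, D, E, F, G. Total: 6.

6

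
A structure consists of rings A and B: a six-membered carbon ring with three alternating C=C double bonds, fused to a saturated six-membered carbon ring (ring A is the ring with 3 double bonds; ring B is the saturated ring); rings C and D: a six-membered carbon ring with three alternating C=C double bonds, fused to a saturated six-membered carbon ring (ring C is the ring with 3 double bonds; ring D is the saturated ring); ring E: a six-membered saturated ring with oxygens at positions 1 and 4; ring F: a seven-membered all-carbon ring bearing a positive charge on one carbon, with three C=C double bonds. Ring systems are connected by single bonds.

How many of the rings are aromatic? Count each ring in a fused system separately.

3

Ring A is planar and fully conjugated; 3 ring double bonds give 6 π electrons. 6 = 4(1)+2, so ring A is aromatic (benzene ring).
Ring B has four sp³ carbons, so it is not fully conjugated — not aromatic (cyclohexane ring).
Ring C is planar and fully conjugated; 3 ring double bonds give 6 π electrons. 6 = 4(1)+2, so ring C is aromatic (benzene ring).
Ring D has four sp³ carbons, so it is not fully conjugated — not aromatic (cyclohexane ring).
Ring E has only sp³ atoms, so it is not fully conjugated — not aromatic (1,4-dioxane).
Ring F is fully conjugated (every ring atom contributes a p orbital); 3 ring double bonds (6 π electrons) plus the carbocation's empty p orbital (0, but keeps the ring conjugated) give 6 π electrons. Since 6 = 4n+2 (n=1), ring F is aromatic (tropylium cation).
Aromatic: A, C, F. Total: 3.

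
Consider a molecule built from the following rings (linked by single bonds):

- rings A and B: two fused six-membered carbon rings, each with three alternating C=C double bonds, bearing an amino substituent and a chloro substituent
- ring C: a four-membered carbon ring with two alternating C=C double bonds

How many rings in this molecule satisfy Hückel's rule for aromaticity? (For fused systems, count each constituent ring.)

2

Rings A and B form a fused bicyclic system with 10 sp² atoms and 10 π electrons from ring double bonds. 10 = 4(2)+2, so the system is aromatic and both rings count as aromatic (naphthalene).
Ring C has only sp² ring atoms; a planar conformation would have a fully conjugated π system of 4 electrons. But 4 = 4(1), which is 4n not 4n+2, so ring C is not aromatic (cyclobutadiene) — cyclobutadiene is antiaromatic and distorts to a rectangle.
Aromatic: A, B. Total: 2.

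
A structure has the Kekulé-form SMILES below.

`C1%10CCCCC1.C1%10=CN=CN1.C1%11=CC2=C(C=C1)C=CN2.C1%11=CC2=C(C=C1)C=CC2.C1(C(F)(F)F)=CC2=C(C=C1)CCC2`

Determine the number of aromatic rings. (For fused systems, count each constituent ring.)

5

The SMILES encodes a six-membered saturated carbon ring; a five-membered ring with nitrogens at positions 1 and 3 (one bearing H, one in a C=N bond) and two double bonds; a six-membered carbon ring with three alternating C=C double bonds, fused to a five-membered ring containing one N–H nitrogen and two C=C double bonds; a six-membered carbon ring with three alternating C=C double bonds, fused to a five-membered carbon ring containing one C=C double bond and one sp³ carbon; a six-membered carbon ring with three alternating C=C double bonds, fused to a saturated five-membered carbon ring.
The 6-membered ring has only sp³ atoms, so it is not fully conjugated — not aromatic (cyclohexane).
The 5-membered ring with two nitrogens (one N–H, one =N–) is fully conjugated (every ring atom contributes a p orbital); 2 ring double bonds (4 π electrons) plus a heteroatom lone pair (2) give 6 π electrons. Since 6 = 4n+2 (n=1), it is aromatic (imidazole).
The fused 6/5-membered bicyclic (with one N–H) is a single π system with 9 sp² atoms and 10 π electrons from ring double bonds plus a heteroatom lone pair. 10 = 4(2)+2, so the system is aromatic and both rings count as aromatic (indole).
The second 6-membered ring has a continuous p-orbital overlap around the ring; 3 ring double bonds give 6 π electrons. Since 6 = 4n+2 (n=1), it is aromatic (benzene ring).
The 5-membered ring has one sp³ carbon, so it is not fully conjugated — not aromatic (cyclopentene ring).
The third 6-membered ring is fully conjugated (every ring atom contributes a p orbital); 3 ring double bonds give 6 π electrons. Since 6 = 4n+2 (n=1), it is aromatic (benzene ring).
The second 5-membered ring has three sp³ carbons, so it is not fully conjugated — not aromatic (cyclopentane ring).
5 of the 8 rings are aromatic. Total: 5.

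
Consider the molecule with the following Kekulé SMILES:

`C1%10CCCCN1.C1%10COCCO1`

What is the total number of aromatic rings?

The SMILES encodes a six-membered saturated ring of five carbons and one N–H nitrogen; a six-membered saturated ring with oxygens at positions 1 and 4.
The 6-membered ring with one N–H has only sp³ atoms, so it is not fully conjugated — not aromatic (piperidine).
The 6-membered ring with two oxygens (1,4) has only sp³ atoms, so it is not fully conjugated — not aromatic (1,4-dioxane).
None of the rings are aromatic. Total: 0.

0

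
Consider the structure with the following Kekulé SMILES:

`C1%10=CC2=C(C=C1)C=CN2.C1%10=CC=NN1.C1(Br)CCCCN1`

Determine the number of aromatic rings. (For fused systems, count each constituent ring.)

The SMILES encodes a six-membered carbon ring with three alternating C=C double bonds, fused to a five-membered ring containing one N–H nitrogen and two C=C double bonds; a five-membered ring with two adjacent nitrogens (one bearing H, one in a double bond) and two double bonds; a six-membered saturated ring of five carbons and one N–H nitrogen.
The fused 6/5-membered bicyclic (with one N–H) is a single π system with 9 sp² atoms and 10 π electrons from ring double bonds plus a heteroatom lone pair. 10 = 4(2)+2, so the system is aromatic and both rings count as aromatic (indole).
The 5-membered ring with two adjacent nitrogens (one N–H, one =N–) is planar and fully conjugated; 2 ring double bonds (4 π electrons) plus a heteroatom lone pair (2) give 6 π electrons. That satisfies 4n+2 with n=1, so it is aromatic (pyrazole).
The 6-membered ring with one N–H has only sp³ atoms, so it is not fully conjugated — not aromatic (piperidine).
3 of the 4 rings are aromatic. Total: 3.

3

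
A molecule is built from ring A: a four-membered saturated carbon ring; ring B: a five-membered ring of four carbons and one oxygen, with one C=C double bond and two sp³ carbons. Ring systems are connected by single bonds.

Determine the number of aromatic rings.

Ring A has only sp³ atoms, so it is not fully conjugated — not aromatic (cyclobutane).
Ring B has two sp³ carbons, so it is not fully conjugated — not aromatic (2,3-dihydrofuran).
No ring is aromatic. Total: 0.

0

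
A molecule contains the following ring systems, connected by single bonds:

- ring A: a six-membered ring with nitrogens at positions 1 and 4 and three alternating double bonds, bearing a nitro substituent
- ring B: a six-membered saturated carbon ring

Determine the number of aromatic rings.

1

Ring A is fully conjugated (every ring atom contributes a p orbital); 3 ring double bonds give 6 π electrons. 6 = 4(1)+2, so ring A is aromatic (pyrazine).
Ring B has only sp³ atoms, so it is not fully conjugated — not aromatic (cyclohexane).
Aromatic: A. Total: 1.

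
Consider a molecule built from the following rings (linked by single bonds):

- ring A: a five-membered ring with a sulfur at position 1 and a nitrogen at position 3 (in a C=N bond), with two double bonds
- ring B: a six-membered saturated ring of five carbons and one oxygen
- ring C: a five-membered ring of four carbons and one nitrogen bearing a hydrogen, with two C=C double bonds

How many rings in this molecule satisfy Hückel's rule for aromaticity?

2

Ring A has a continuous p-orbital overlap around the ring; 2 ring double bonds (4 π electrons) plus a heteroatom lone pair (2) give 6 π electrons. That satisfies 4n+2 with n=1, so ring A is aromatic (thiazole).
Ring B has only sp³ atoms, so it is not fully conjugated — not aromatic (tetrahydropyran).
Ring C has a continuous p-orbital overlap around the ring; 2 ring double bonds (4 π electrons) plus a heteroatom lone pair (2) give 6 π electrons. Since 6 = 4n+2 (n=1), ring C is aromatic (pyrrole).
Aromatic: A, C. Total: 2.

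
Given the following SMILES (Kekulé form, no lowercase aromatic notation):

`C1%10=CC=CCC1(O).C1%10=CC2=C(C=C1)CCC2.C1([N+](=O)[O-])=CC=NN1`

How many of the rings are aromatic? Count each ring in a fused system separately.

The SMILES encodes a six-membered carbon ring with two conjugated C=C double bonds and two sp³ carbons; a six-membered carbon ring with three alternating C=C double bonds, fused to a saturated five-membered carbon ring; a five-membered ring with two adjacent nitrogens (one bearing H, one in a double bond) and two double bonds.
The 6-membered ring has two sp³ carbons, so it is not fully conjugated — not aromatic (1,3-cyclohexadiene).
The second 6-membered ring is planar and fully conjugated; 3 ring double bonds give 6 π electrons. 6 = 4(1)+2, so it is aromatic (benzene ring).
The 5-membered ring has three sp³ carbons, so it is not fully conjugated — not aromatic (cyclopentane ring).
The 5-membered ring with two adjacent nitrogens (one N–H, one =N–) has a continuous p-orbital overlap around the ring; 2 ring double bonds (4 π electrons) plus a heteroatom lone pair (2) give 6 π electrons. Since 6 = 4n+2 (n=1), it is aromatic (pyrazole).
2 of the 4 rings are aromatic. Total: 2.

2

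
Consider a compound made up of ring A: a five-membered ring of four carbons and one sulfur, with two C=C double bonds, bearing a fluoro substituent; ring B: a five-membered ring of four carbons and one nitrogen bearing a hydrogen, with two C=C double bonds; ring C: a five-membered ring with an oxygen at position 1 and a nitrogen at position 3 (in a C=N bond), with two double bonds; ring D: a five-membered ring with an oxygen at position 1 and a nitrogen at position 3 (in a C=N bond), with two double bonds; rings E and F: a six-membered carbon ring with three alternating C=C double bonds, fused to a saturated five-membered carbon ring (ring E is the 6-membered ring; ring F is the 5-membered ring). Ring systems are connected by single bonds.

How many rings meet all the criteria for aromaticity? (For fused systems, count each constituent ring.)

5

Ring A is fully conjugated (every ring atom contributes a p orbital); 2 ring double bonds (4 π electrons) plus a heteroatom lone pair (2) give 6 π electrons. 6 = 4(1)+2, so ring A is aromatic (thiophene).
Ring B is fully conjugated (every ring atom contributes a p orbital); 2 ring double bonds (4 π electrons) plus a heteroatom lone pair (2) give 6 π electrons. Since 6 = 4n+2 (n=1), ring B is aromatic (pyrrole).
Ring C is fully conjugated (every ring atom contributes a p orbital); 2 ring double bonds (4 π electrons) plus a heteroatom lone pair (2) give 6 π electrons. Since 6 = 4n+2 (n=1), ring C is aromatic (oxazole).
Ring D is planar and fully conjugated; 2 ring double bonds (4 π electrons) plus a heteroatom lone pair (2) give 6 π electrons. Since 6 = 4n+2 (n=1), ring D is aromatic (oxazole).
Ring E has a continuous p-orbital overlap around the ring; 3 ring double bonds give 6 π electrons. Since 6 = 4n+2 (n=1), ring E is aromatic (benzene ring).
Ring F has three sp³ carbons, so it is not fully conjugated — not aromatic (cyclopentane ring).
Aromatic: A, B, C, D, E. Total: 5.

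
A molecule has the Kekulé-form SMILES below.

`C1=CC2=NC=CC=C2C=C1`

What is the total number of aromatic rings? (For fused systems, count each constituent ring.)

The SMILES encodes two fused six-membered rings, each with three alternating double bonds; one ring is all carbon and the other has one ring nitrogen.
The fused 6/6-membered bicyclic (with one nitrogen) is a single π system with 10 sp² atoms and 10 π electrons from ring double bonds. 10 = 4(2)+2, so the system is aromatic and both rings count as aromatic (quinoline).
2 of the 2 rings are aromatic. Total: 2.

2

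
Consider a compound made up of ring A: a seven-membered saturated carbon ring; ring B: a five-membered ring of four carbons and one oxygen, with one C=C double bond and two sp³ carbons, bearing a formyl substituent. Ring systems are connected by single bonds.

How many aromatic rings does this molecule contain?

Ring A has only sp³ atoms, so it is not fully conjugated — not aromatic (cycloheptane).
Ring B has two sp³ carbons, so it is not fully conjugated — not aromatic (2,3-dihydrofuran).
No ring is aromatic. Total: 0.

0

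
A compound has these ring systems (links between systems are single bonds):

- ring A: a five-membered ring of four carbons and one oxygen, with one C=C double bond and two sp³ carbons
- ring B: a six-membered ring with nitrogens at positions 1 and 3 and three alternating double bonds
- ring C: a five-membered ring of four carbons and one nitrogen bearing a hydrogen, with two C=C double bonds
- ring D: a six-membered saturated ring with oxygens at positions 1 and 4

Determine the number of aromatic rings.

Ring A has two sp³ carbons, so it is not fully conjugated — not aromatic (2,3-dihydrofuran).
Ring B is fully conjugated (every ring atom contributes a p orbital); 3 ring double bonds give 6 π electrons. 6 = 4(1)+2, so ring B is aromatic (pyrimidine).
Ring C is fully conjugated (every ring atom contributes a p orbital); 2 ring double bonds (4 π electrons) plus a heteroatom lone pair (2) give 6 π electrons. Since 6 = 4n+2 (n=1), ring C is aromatic (pyrrole).
Ring D has only sp³ atoms, so it is not fully conjugated — not aromatic (1,4-dioxane).
Aromatic: B, C. Total: 2.

2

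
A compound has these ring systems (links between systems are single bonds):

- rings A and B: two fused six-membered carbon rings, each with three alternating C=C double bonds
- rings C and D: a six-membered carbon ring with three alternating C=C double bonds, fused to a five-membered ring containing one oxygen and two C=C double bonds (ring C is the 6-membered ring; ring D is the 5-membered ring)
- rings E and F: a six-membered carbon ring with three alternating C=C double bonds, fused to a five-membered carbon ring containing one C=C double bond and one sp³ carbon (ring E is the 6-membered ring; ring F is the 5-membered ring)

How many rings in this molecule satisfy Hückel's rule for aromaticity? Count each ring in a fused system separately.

5

Rings A and B form a fused bicyclic system with 10 sp² atoms and 10 π electrons from ring double bonds. 10 = 4(2)+2, so the system is aromatic and both rings count as aromatic (naphthalene).
Rings C and D form a fused bicyclic system (with one oxygen) with 9 sp² atoms and 10 π electrons from ring double bonds plus a heteroatom lone pair. 10 = 4(2)+2, so the system is aromatic and both rings count as aromatic (benzofuran).
Ring E is planar and fully conjugated; 3 ring double bonds give 6 π electrons. 6 = 4(1)+2, so ring E is aromatic (benzene ring).
Ring F has one sp³ carbon, so it is not fully conjugated — not aromatic (cyclopentene ring).
Aromatic: A, B, C, D, E. Total: 5.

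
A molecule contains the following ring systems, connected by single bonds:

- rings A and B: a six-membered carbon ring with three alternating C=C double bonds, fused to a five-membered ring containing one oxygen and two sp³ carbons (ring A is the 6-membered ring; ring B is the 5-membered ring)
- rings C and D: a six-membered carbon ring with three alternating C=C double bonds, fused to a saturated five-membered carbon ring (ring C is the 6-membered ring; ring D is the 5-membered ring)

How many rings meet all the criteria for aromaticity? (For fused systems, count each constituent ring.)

2

Ring A is fully conjugated (every ring atom contributes a p orbital); 3 ring double bonds give 6 π electrons. 6 = 4(1)+2, so ring A is aromatic (benzene ring).
Ring B has two sp³ carbons, so it is not fully conjugated — not aromatic (oxolane ring).
Ring C has a continuous p-orbital overlap around the ring; 3 ring double bonds give 6 π electrons. That satisfies 4n+2 with n=1, so ring C is aromatic (benzene ring).
Ring D has three sp³ carbons, so it is not fully conjugated — not aromatic (cyclopentane ring).
Aromatic: A, C. Total: 2.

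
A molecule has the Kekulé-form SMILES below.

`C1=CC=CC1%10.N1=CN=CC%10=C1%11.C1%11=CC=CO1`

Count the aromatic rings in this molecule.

2

The SMILES encodes a five-membered carbon ring with two conjugated C=C double bonds and one sp³ carbon; a six-membered ring with nitrogens at positions 1 and 3 and three alternating double bonds; a five-membered ring of four carbons and one oxygen, with two C=C double bonds.
The 5-membered ring has one sp³ carbon, so it is not fully conjugated — not aromatic (cyclopentadiene).
The 6-membered ring with two nitrogens (1,3) is planar and fully conjugated; 3 ring double bonds give 6 π electrons. Since 6 = 4n+2 (n=1), it is aromatic (pyrimidine).
The 5-membered ring with one oxygen has a continuous p-orbital overlap around the ring; 2 ring double bonds (4 π electrons) plus a heteroatom lone pair (2) give 6 π electrons. Since 6 = 4n+2 (n=1), it is aromatic (furan).
2 of the 3 rings are aromatic. Total: 2.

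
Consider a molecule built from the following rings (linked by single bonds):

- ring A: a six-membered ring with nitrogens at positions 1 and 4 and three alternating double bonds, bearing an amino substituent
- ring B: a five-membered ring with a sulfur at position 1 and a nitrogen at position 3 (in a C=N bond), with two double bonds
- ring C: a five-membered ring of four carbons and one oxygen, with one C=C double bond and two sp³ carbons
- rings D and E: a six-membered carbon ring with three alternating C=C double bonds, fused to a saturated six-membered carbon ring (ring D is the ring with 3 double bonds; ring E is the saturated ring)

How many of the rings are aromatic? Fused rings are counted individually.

3

Ring A is fully conjugated (every ring atom contributes a p orbital); 3 ring double bonds give 6 π electrons. Since 6 = 4n+2 (n=1), ring A is aromatic (pyrazine).
Ring B is fully conjugated (every ring atom contributes a p orbital); 2 ring double bonds (4 π electrons) plus a heteroatom lone pair (2) give 6 π electrons. That satisfies 4n+2 with n=1, so ring B is aromatic (thiazole).
Ring C has two sp³ carbons, so it is not fully conjugated — not aromatic (2,3-dihydrofuran).
Ring D is planar and fully conjugated; 3 ring double bonds give 6 π electrons. Since 6 = 4n+2 (n=1), ring D is aromatic (benzene ring).
Ring E has four sp³ carbons, so it is not fully conjugated — not aromatic (cyclohexane ring).
Aromatic: A, B, D. Total: 3.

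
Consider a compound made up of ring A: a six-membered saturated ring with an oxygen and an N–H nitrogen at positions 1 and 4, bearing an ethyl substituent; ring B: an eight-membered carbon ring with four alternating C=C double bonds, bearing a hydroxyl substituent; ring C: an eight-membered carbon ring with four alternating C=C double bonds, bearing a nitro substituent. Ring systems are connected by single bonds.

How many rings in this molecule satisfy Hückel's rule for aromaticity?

Ring A has only sp³ atoms, so it is not fully conjugated — not aromatic (morpholine).
Ring B has only sp² ring atoms; a planar conformation would have a fully conjugated π system of 8 electrons. But 8 = 4(2), which is 4n not 4n+2, so ring B is not aromatic (cyclooctatetraene) — cyclooctatetraene distorts into a non-planar tub to avoid antiaromaticity.
Ring C has only sp² ring atoms; a planar conformation would have a fully conjugated π system of 8 electrons. But 8 = 4(2), which is 4n not 4n+2, so ring C is not aromatic (cyclooctatetraene) — cyclooctatetraene distorts into a non-planar tub to avoid antiaromaticity.
No ring is aromatic. Total: 0.

0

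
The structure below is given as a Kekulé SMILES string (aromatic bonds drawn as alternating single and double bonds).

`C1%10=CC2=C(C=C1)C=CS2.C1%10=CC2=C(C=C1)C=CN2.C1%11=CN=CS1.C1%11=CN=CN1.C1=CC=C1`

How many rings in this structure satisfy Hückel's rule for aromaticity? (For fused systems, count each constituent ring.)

6

The SMILES encodes a six-membered carbon ring with three alternating C=C double bonds, fused to a five-membered ring containing one sulfur and two C=C double bonds; a six-membered carbon ring with three alternating C=C double bonds, fused to a five-membered ring containing one N–H nitrogen and two C=C double bonds; a five-membered ring with a sulfur at position 1 and a nitrogen at position 3 (in a C=N bond), with two double bonds; a five-membered ring with nitrogens at positions 1 and 3 (one bearing H, one in a C=N bond) and two double bonds; a four-membered carbon ring with two alternating C=C double bonds.
The fused 6/5-membered bicyclic (with one sulfur) is a single π system with 9 sp² atoms and 10 π electrons from ring double bonds plus a heteroatom lone pair. 10 = 4(2)+2, so the system is aromatic and both rings count as aromatic (benzothiophene).
The fused 6/5-membered bicyclic (with one N–H) is a single π system with 9 sp² atoms and 10 π electrons from ring double bonds plus a heteroatom lone pair. 10 = 4(2)+2, so the system is aromatic and both rings count as aromatic (indole).
The 5-membered ring with one sulfur and one =N– is planar and fully conjugated; 2 ring double bonds (4 π electrons) plus a heteroatom lone pair (2) give 6 π electrons. Since 6 = 4n+2 (n=1), it is aromatic (thiazole).
The 5-membered ring with two nitrogens (one N–H, one =N–) is fully conjugated (every ring atom contributes a p orbital); 2 ring double bonds (4 π electrons) plus a heteroatom lone pair (2) give 6 π electrons. 6 = 4(1)+2, so it is aromatic (imidazole).
The 4-membered ring has only sp² ring atoms; a planar conformation would have a fully conjugated π system of 4 electrons. But 4 = 4(1), which is 4n not 4n+2, so it is not aromatic (cyclobutadiene) — cyclobutadiene is antiaromatic and distorts to a rectangle.
6 of the 7 rings are aromatic. Total: 6.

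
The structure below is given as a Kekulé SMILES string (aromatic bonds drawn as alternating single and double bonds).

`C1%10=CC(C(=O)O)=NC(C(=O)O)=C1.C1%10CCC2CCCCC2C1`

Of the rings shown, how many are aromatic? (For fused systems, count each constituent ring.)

1

The SMILES encodes a six-membered ring of five carbons and one nitrogen with three alternating double bonds; two fused six-membered saturated carbon rings.
The 6-membered ring with one nitrogen is fully conjugated (every ring atom contributes a p orbital); 3 ring double bonds give 6 π electrons. Since 6 = 4n+2 (n=1), it is aromatic (pyridine).
The 6-membered ring has only sp³ atoms, so it is not fully conjugated — not aromatic (cyclohexane ring).
The second 6-membered ring has only sp³ atoms, so it is not fully conjugated — not aromatic (cyclohexane ring).
1 of the 3 rings is aromatic. Total: 1.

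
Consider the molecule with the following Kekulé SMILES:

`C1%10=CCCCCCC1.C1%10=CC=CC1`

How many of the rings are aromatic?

0

The SMILES encodes an eight-membered carbon ring with one C=C double bond; a five-membered carbon ring with two conjugated C=C double bonds and one sp³ carbon.
The 8-membered ring has six sp³ carbons, so it is not fully conjugated — not aromatic (cyclooctene).
The 5-membered ring has one sp³ carbon, so it is not fully conjugated — not aromatic (cyclopentadiene).
None of the rings are aromatic. Total: 0.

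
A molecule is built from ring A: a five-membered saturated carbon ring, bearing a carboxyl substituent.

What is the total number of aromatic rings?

0

Ring A has only sp³ atoms, so it is not fully conjugated — not aromatic (cyclopentane).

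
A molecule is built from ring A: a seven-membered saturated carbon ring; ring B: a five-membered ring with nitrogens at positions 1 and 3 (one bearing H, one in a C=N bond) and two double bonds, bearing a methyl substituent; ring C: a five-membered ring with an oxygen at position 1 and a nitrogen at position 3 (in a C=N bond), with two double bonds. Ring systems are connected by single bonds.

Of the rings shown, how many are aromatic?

Ring A has only sp³ atoms, so it is not fully conjugated — not aromatic (cycloheptane).
Ring B has a continuous p-orbital overlap around the ring; 2 ring double bonds (4 π electrons) plus a heteroatom lone pair (2) give 6 π electrons. That satisfies 4n+2 with n=1, so ring B is aromatic (imidazole).
Ring C is planar and fully conjugated; 2 ring double bonds (4 π electrons) plus a heteroatom lone pair (2) give 6 π electrons. Since 6 = 4n+2 (n=1), ring C is aromatic (oxazole).
Aromatic: B, C. Total: 2.

2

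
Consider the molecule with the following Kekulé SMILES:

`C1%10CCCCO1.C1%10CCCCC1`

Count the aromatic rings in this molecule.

The SMILES encodes a six-membered saturated ring of five carbons and one oxygen; a six-membered saturated carbon ring.
The 6-membered ring with one oxygen has only sp³ atoms, so it is not fully conjugated — not aromatic (tetrahydropyran).
The 6-membered ring has only sp³ atoms, so it is not fully conjugated — not aromatic (cyclohexane).
None of the rings are aromatic. Total: 0.

0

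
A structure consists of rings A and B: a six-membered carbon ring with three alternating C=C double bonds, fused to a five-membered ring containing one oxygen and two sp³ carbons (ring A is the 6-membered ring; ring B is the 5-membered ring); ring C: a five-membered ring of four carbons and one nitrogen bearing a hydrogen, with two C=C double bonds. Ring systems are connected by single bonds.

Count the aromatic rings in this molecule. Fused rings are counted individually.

2

Ring A is fully conjugated (every ring atom contributes a p orbital); 3 ring double bonds give 6 π electrons. Since 6 = 4n+2 (n=1), ring A is aromatic (benzene ring).
Ring B has two sp³ carbons, so it is not fully conjugated — not aromatic (oxolane ring).
Ring C has a continuous p-orbital overlap around the ring; 2 ring double bonds (4 π electrons) plus a heteroatom lone pair (2) give 6 π electrons. Since 6 = 4n+2 (n=1), ring C is aromatic (pyrrole).
Aromatic: A, C. Total: 2.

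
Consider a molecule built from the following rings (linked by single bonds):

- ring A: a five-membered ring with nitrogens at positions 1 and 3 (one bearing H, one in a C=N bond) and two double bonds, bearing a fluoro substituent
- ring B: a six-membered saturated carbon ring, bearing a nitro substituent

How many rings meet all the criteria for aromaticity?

1

Ring A is planar and fully conjugated; 2 ring double bonds (4 π electrons) plus a heteroatom lone pair (2) give 6 π electrons. That satisfies 4n+2 with n=1, so ring A is aromatic (imidazole).
Ring B has only sp³ atoms, so it is not fully conjugated — not aromatic (cyclohexane).
Aromatic: A. Total: 1.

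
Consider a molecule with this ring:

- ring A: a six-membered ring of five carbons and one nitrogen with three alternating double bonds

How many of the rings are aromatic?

Ring A is fully conjugated (every ring atom contributes a p orbital); 3 ring double bonds give 6 π electrons. 6 = 4(1)+2, so ring A is aromatic (pyridine).

1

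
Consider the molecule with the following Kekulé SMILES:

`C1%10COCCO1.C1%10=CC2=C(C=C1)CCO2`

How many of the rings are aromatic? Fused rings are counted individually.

1

The SMILES encodes a six-membered saturated ring with oxygens at positions 1 and 4; a six-membered carbon ring with three alternating C=C double bonds, fused to a five-membered ring containing one oxygen and two sp³ carbons.
The 6-membered ring with two oxygens (1,4) has only sp³ atoms, so it is not fully conjugated — not aromatic (1,4-dioxane).
The 6-membered ring has a continuous p-orbital overlap around the ring; 3 ring double bonds give 6 π electrons. Since 6 = 4n+2 (n=1), it is aromatic (benzene ring).
The 5-membered ring with one oxygen has two sp³ carbons, so it is not fully conjugated — not aromatic (oxolane ring).
1 of the 3 rings is aromatic. Total: 1.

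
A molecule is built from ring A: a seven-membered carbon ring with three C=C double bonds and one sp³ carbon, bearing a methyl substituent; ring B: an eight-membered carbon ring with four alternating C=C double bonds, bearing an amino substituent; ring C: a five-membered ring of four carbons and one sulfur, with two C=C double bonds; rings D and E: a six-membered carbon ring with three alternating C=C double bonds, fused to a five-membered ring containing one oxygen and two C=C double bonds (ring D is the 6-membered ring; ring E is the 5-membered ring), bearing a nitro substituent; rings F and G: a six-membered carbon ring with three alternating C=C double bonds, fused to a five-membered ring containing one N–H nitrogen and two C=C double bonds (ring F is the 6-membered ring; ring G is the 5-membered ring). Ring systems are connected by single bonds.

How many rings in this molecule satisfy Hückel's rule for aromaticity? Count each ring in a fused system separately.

Ring A has one sp³ carbon, so it is not fully conjugated — not aromatic (cycloheptatriene).
Ring B has only sp² ring atoms; a planar conformation would have a fully conjugated π system of 8 electrons. But 8 = 4(2), which is 4n not 4n+2, so ring B is not aromatic (cyclooctatetraene) — cyclooctatetraene distorts into a non-planar tub to avoid antiaromaticity.
Ring C is planar and fully conjugated; 2 ring double bonds (4 π electrons) plus a heteroatom lone pair (2) give 6 π electrons. Since 6 = 4n+2 (n=1), ring C is aromatic (thiophene).
Rings D and E form a fused bicyclic system (with one oxygen) with 9 sp² atoms and 10 π electrons from ring double bonds plus a heteroatom lone pair. 10 = 4(2)+2, so the system is aromatic and both rings count as aromatic (benzofuran).
Rings F and G form a fused bicyclic system (with one N–H) with 9 sp² atoms and 10 π electrons from ring double bonds plus a heteroatom lone pair. 10 = 4(2)+2, so the system is aromatic and both rings count as aromatic (indole).
Aromatic: C, D, E, F, G. Total: 5.

5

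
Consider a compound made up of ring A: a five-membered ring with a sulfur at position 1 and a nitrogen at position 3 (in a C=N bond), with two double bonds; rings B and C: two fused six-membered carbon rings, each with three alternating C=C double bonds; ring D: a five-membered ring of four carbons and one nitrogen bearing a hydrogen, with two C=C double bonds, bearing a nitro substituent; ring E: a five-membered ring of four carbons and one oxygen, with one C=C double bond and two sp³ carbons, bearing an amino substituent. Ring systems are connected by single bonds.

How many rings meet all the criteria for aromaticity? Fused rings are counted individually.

Ring A is planar and fully conjugated; 2 ring double bonds (4 π electrons) plus a heteroatom lone pair (2) give 6 π electrons. Since 6 = 4n+2 (n=1), ring A is aromatic (thiazole).
Rings B and C form a fused bicyclic system with 10 sp² atoms and 10 π electrons from ring double bonds. 10 = 4(2)+2, so the system is aromatic and both rings count as aromatic (naphthalene).
Ring D has a continuous p-orbital overlap around the ring; 2 ring double bonds (4 π electrons) plus a heteroatom lone pair (2) give 6 π electrons. 6 = 4(1)+2, so ring D is aromatic (pyrrole).
Ring E has two sp³ carbons, so it is not fully conjugated — not aromatic (2,3-dihydrofuran).
Aromatic: A, B, C, D. Total: 4.

4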